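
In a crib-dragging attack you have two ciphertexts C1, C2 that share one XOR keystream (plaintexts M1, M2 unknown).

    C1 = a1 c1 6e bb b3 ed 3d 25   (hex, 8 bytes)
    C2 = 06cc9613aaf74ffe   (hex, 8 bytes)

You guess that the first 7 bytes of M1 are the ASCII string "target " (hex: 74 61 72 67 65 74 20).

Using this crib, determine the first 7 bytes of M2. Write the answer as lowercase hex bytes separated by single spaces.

d3 6c 8a cf 7c 6e 52

First, C1 ⊕ C2 = (M1 ⊕ K) ⊕ (M2 ⊕ K) = M1 ⊕ M2, so the key drops out. Then M2 = (M1 ⊕ M2) ⊕ M1 over the first 7 bytes.
byte 0: (a1 xor 06) xor 74 = a7 xor 74 = d3
byte 1: (c1 xor cc) xor 61 = 0d xor 61 = 6c
byte 2: (6e xor 96) xor 72 = f8 xor 72 = 8a
byte 3: (bb xor 13) xor 67 = a8 xor 67 = cf
byte 4: (b3 xor aa) xor 65 = 19 xor 65 = 7c
byte 5: (ed xor f7) xor 74 = 1a xor 74 = 6e
byte 6: (3d xor 4f) xor 20 = 72 xor 20 = 52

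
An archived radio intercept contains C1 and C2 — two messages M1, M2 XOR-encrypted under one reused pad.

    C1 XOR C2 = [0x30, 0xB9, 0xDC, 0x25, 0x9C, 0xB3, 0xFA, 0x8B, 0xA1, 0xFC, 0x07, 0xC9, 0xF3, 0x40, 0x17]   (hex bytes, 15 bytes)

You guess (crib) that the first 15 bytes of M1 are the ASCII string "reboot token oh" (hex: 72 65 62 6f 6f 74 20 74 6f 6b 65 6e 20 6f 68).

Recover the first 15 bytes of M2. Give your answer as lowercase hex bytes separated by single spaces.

42 dc be 4a f3 c7 da ff ce 97 62 a7 d3 2f 7f

Since C1 ⊕ C2 = M1 ⊕ M2, XORing with the guessed M1 bytes yields the corresponding M2 bytes: M2 = (C1 ⊕ C2) ⊕ M1.
byte 0: 00110000 ^ 01110010 = 01000010
byte 1: 10111001 ^ 01100101 = 11011100
byte 2: 11011100 ^ 01100010 = 10111110
byte 3: 00100101 ^ 01101111 = 01001010
byte 4: 10011100 ^ 01101111 = 11110011
byte 5: 10110011 ^ 01110100 = 11000111
byte 6: 11111010 ^ 00100000 = 11011010
byte 7: 10001011 ^ 01110100 = 11111111
byte 8: 10100001 ^ 01101111 = 11001110
byte 9: 11111100 ^ 01101011 = 10010111
byte 10: 00000111 ^ 01100101 = 01100010
byte 11: 11001001 ^ 01101110 = 10100111
byte 12: 11110011 ^ 00100000 = 11010011
byte 13: 01000000 ^ 01101111 = 00101111
byte 14: 00010111 ^ 01101000 = 01111111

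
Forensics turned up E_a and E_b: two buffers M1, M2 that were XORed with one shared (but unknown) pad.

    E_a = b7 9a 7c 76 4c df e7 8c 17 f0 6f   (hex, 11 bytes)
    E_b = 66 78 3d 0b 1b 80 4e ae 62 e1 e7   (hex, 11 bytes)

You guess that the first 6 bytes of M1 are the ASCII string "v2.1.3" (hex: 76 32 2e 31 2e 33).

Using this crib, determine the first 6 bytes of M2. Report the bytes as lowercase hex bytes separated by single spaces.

a7 d0 6f 4c 79 6c

First, E_a ⊕ E_b = (M1 ⊕ K) ⊕ (M2 ⊕ K) = M1 ⊕ M2, so the key drops out. Then M2 = (M1 ⊕ M2) ⊕ M1 over the first 6 bytes.
byte 0: (b7 XOR 66) XOR 76 = d1 XOR 76 = a7
byte 1: (9a XOR 78) XOR 32 = e2 XOR 32 = d0
byte 2: (7c XOR 3d) XOR 2e = 41 XOR 2e = 6f
byte 3: (76 XOR 0b) XOR 31 = 7d XOR 31 = 4c
byte 4: (4c XOR 1b) XOR 2e = 57 XOR 2e = 79
byte 5: (df XOR 80) XOR 33 = 5f XOR 33 = 6c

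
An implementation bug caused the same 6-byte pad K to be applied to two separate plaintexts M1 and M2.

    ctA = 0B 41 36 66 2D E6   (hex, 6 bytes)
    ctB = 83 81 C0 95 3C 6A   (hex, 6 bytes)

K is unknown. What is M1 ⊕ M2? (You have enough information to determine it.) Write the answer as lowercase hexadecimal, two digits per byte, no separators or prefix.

ctA ⊕ ctB = (M1 ⊕ K) ⊕ (M2 ⊕ K) = M1 ⊕ M2 — the shared key cancels under XOR.
byte 0: 00001011 XOR 10000011 = 10001000
byte 1: 01000001 XOR 10000001 = 11000000
byte 2: 00110110 XOR 11000000 = 11110110
byte 3: 01100110 XOR 10010101 = 11110011
byte 4: 00101101 XOR 00111100 = 00010001
byte 5: 11100110 XOR 01101010 = 10001100

88c0f6f3118c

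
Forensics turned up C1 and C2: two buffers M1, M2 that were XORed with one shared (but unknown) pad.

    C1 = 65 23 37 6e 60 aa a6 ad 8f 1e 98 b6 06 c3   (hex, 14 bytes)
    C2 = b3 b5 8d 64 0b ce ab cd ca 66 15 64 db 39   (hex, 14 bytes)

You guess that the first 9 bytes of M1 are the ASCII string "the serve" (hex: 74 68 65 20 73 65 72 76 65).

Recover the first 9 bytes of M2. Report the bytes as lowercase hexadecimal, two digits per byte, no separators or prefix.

First, C1 ⊕ C2 = (M1 ⊕ K) ⊕ (M2 ⊕ K) = M1 ⊕ M2, so the key drops out. Then M2 = (M1 ⊕ M2) ⊕ M1 over the first 9 bytes.
byte 0: (65 xor b3) xor 74 = d6 xor 74 = a2
byte 1: (23 xor b5) xor 68 = 96 xor 68 = fe
byte 2: (37 xor 8d) xor 65 = ba xor 65 = df
byte 3: (6e xor 64) xor 20 = 0a xor 20 = 2a
byte 4: (60 xor 0b) xor 73 = 6b xor 73 = 18
byte 5: (aa xor ce) xor 65 = 64 xor 65 = 01
byte 6: (a6 xor ab) xor 72 = 0d xor 72 = 7f
byte 7: (ad xor cd) xor 76 = 60 xor 76 = 16
byte 8: (8f xor ca) xor 65 = 45 xor 65 = 20

a2fedf2a18017f1620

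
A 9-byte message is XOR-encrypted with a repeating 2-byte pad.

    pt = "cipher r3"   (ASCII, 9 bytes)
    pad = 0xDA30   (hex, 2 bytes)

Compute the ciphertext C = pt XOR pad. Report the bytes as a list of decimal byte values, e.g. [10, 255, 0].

The 2-byte key repeats, so the effective keystream is da 30 da 30 da 30 da 30 da.
byte 0:  99 XOR 218 = 185
byte 1: 105 XOR  48 =  89
byte 2: 112 XOR 218 = 170
byte 3: 104 XOR  48 =  88
byte 4: 101 XOR 218 = 191
byte 5: 114 XOR  48 =  66
byte 6:  32 XOR 218 = 250
byte 7: 114 XOR  48 =  66
byte 8:  51 XOR 218 = 233

[185, 89, 170, 88, 191, 66, 250, 66, 233]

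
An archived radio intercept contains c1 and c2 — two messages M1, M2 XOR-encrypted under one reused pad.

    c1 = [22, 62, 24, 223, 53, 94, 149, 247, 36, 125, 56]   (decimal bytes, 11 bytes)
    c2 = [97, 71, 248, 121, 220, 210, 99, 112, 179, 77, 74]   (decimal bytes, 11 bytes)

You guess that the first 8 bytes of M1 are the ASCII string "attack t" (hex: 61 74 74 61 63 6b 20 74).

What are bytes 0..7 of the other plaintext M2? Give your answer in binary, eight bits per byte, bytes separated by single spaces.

00010110 00001101 10010100 11000111 10001010 11100111 11010110 11110011

First, c1 ⊕ c2 = (M1 ⊕ K) ⊕ (M2 ⊕ K) = M1 ⊕ M2, so the key drops out. Then M2 = (M1 ⊕ M2) ⊕ M1 over the first 8 bytes.
byte 0: (16 XOR 61) XOR 61 = 77 XOR 61 = 16
byte 1: (3e XOR 47) XOR 74 = 79 XOR 74 = 0d
byte 2: (18 XOR f8) XOR 74 = e0 XOR 74 = 94
byte 3: (df XOR 79) XOR 61 = a6 XOR 61 = c7
byte 4: (35 XOR dc) XOR 63 = e9 XOR 63 = 8a
byte 5: (5e XOR d2) XOR 6b = 8c XOR 6b = e7
byte 6: (95 XOR 63) XOR 20 = f6 XOR 20 = d6
byte 7: (f7 XOR 70) XOR 74 = 87 XOR 74 = f3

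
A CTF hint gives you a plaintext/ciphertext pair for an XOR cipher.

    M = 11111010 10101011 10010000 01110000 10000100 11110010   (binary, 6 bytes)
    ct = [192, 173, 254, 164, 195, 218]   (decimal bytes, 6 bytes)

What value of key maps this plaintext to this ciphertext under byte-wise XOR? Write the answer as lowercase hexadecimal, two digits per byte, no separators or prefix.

Since ct = M ⊕ key, XORing both sides with M gives key = M ⊕ ct.
11111010 xor 11000000 = 00111010
10101011 xor 10101101 = 00000110
10010000 xor 11111110 = 01101110
01110000 xor 10100100 = 11010100
10000100 xor 11000011 = 01000111
11110010 xor 11011010 = 00101000

3a066ed44728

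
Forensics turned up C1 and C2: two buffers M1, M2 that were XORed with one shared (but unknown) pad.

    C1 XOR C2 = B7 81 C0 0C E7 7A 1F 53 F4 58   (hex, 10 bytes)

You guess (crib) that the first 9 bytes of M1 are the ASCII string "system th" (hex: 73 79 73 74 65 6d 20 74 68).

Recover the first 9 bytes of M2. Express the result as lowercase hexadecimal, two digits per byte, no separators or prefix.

c4f8b37882173f279c

Since C1 ⊕ C2 = M1 ⊕ M2, XORing with the guessed M1 bytes yields the corresponding M2 bytes: M2 = (C1 ⊕ C2) ⊕ M1.
b7 xor 73 = c4
81 xor 79 = f8
c0 xor 73 = b3
0c xor 74 = 78
e7 xor 65 = 82
7a xor 6d = 17
1f xor 20 = 3f
53 xor 74 = 27
f4 xor 68 = 9c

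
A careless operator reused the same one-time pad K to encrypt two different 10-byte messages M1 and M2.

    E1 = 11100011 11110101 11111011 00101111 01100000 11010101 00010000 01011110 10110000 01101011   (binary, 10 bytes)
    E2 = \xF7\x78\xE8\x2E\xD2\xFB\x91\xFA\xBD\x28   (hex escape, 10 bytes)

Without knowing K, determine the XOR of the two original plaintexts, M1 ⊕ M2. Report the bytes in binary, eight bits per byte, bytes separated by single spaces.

E1 ⊕ E2 = (M1 ⊕ K) ⊕ (M2 ⊕ K) = M1 ⊕ M2 — the shared key cancels under XOR.
e3 ^ f7 = 14
f5 ^ 78 = 8d
fb ^ e8 = 13
2f ^ 2e = 01
60 ^ d2 = b2
d5 ^ fb = 2e
10 ^ 91 = 81
5e ^ fa = a4
b0 ^ bd = 0d
6b ^ 28 = 43

00010100 10001101 00010011 00000001 10110010 00101110 10000001 10100100 00001101 01000011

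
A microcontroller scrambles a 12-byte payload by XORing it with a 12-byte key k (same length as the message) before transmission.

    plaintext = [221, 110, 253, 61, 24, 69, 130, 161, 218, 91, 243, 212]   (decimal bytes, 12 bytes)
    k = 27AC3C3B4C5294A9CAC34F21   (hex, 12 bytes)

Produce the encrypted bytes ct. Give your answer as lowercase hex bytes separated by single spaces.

11011101 xor 00100111 = 11111010
01101110 xor 10101100 = 11000010
11111101 xor 00111100 = 11000001
00111101 xor 00111011 = 00000110
00011000 xor 01001100 = 01010100
01000101 xor 01010010 = 00010111
10000010 xor 10010100 = 00010110
10100001 xor 10101001 = 00001000
11011010 xor 11001010 = 00010000
01011011 xor 11000011 = 10011000
11110011 xor 01001111 = 10111100
11010100 xor 00100001 = 11110101

fa c2 c1 06 54 17 16 08 10 98 bc f5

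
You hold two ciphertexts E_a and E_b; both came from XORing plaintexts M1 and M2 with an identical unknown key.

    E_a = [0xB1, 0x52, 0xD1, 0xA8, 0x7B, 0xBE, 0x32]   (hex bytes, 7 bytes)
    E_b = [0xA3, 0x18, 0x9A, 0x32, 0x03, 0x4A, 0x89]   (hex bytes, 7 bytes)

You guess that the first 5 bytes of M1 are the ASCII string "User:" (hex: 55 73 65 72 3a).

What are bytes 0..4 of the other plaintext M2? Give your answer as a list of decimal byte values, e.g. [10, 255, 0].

[71, 57, 46, 232, 66]

First, E_a ⊕ E_b = (M1 ⊕ K) ⊕ (M2 ⊕ K) = M1 ⊕ M2, so the key drops out. Then M2 = (M1 ⊕ M2) ⊕ M1 over the first 5 bytes.
byte 0: (b1 XOR a3) XOR 55 = 12 XOR 55 = 47
byte 1: (52 XOR 18) XOR 73 = 4a XOR 73 = 39
byte 2: (d1 XOR 9a) XOR 65 = 4b XOR 65 = 2e
byte 3: (a8 XOR 32) XOR 72 = 9a XOR 72 = e8
byte 4: (7b XOR 03) XOR 3a = 78 XOR 3a = 42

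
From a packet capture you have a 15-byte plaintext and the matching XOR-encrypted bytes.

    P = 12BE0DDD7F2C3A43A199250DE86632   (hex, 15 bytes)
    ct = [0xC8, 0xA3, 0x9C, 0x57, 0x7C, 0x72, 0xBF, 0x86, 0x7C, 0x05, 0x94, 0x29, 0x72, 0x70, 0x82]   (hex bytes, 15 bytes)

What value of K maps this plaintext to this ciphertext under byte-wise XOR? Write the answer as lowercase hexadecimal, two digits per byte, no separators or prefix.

Since ct = P ⊕ K, XORing both sides with P gives K = P ⊕ ct.
byte 0:  18 ⊕ 200 = 218
byte 1: 190 ⊕ 163 =  29
byte 2:  13 ⊕ 156 = 145
byte 3: 221 ⊕  87 = 138
byte 4: 127 ⊕ 124 =   3
byte 5:  44 ⊕ 114 =  94
byte 6:  58 ⊕ 191 = 133
byte 7:  67 ⊕ 134 = 197
byte 8: 161 ⊕ 124 = 221
byte 9: 153 ⊕   5 = 156
byte 10:  37 ⊕ 148 = 177
byte 11:  13 ⊕  41 =  36
byte 12: 232 ⊕ 114 = 154
byte 13: 102 ⊕ 112 =  22
byte 14:  50 ⊕ 130 = 176

da1d918a035e85c5dd9cb1249a16b0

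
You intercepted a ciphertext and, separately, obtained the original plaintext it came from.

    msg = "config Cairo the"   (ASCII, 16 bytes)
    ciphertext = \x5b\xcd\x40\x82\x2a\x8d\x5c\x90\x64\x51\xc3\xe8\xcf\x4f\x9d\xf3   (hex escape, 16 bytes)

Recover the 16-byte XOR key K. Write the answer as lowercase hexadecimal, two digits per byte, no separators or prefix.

38a22ee443ea7cd30538b187ef3bf596

Since ciphertext = msg ⊕ K, XORing both sides with msg gives K = msg ⊕ ciphertext.
01100011 ⊕ 01011011 = 00111000
01101111 ⊕ 11001101 = 10100010
01101110 ⊕ 01000000 = 00101110
01100110 ⊕ 10000010 = 11100100
01101001 ⊕ 00101010 = 01000011
01100111 ⊕ 10001101 = 11101010
00100000 ⊕ 01011100 = 01111100
01000011 ⊕ 10010000 = 11010011
01100001 ⊕ 01100100 = 00000101
01101001 ⊕ 01010001 = 00111000
01110010 ⊕ 11000011 = 10110001
01101111 ⊕ 11101000 = 10000111
00100000 ⊕ 11001111 = 11101111
01110100 ⊕ 01001111 = 00111011
01101000 ⊕ 10011101 = 11110101
01100101 ⊕ 11110011 = 10010110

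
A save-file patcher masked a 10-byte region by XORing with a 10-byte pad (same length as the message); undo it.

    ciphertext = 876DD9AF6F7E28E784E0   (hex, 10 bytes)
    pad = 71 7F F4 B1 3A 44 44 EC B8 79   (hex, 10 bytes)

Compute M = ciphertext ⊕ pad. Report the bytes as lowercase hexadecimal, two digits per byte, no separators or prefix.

byte 0: 87 xor 71 = f6
byte 1: 6d xor 7f = 12
byte 2: d9 xor f4 = 2d
byte 3: af xor b1 = 1e
byte 4: 6f xor 3a = 55
byte 5: 7e xor 44 = 3a
byte 6: 28 xor 44 = 6c
byte 7: e7 xor ec = 0b
byte 8: 84 xor b8 = 3c
byte 9: e0 xor 79 = 99

f6122d1e553a6c0b3c99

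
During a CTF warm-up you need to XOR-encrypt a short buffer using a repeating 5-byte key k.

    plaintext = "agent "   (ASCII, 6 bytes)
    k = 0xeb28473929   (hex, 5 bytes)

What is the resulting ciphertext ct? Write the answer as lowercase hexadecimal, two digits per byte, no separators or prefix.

The 5-byte key repeats, so the effective keystream is eb 28 47 39 29 eb.
byte 0: 61 XOR eb = 8a
byte 1: 67 XOR 28 = 4f
byte 2: 65 XOR 47 = 22
byte 3: 6e XOR 39 = 57
byte 4: 74 XOR 29 = 5d
byte 5: 20 XOR eb = cb

8a4f22575dcb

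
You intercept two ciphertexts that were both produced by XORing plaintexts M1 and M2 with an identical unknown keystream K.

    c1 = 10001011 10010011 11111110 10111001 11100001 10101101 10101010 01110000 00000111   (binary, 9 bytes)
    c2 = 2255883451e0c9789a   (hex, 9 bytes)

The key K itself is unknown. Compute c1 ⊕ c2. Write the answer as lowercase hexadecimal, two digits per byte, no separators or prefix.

a9c6768db04d63089d

c1 ⊕ c2 = (M1 ⊕ K) ⊕ (M2 ⊕ K) = M1 ⊕ M2 — the shared key cancels under XOR.
byte 0: 139 XOR  34 = 169
byte 1: 147 XOR  85 = 198
byte 2: 254 XOR 136 = 118
byte 3: 185 XOR  52 = 141
byte 4: 225 XOR  81 = 176
byte 5: 173 XOR 224 =  77
byte 6: 170 XOR 201 =  99
byte 7: 112 XOR 120 =   8
byte 8:   7 XOR 154 = 157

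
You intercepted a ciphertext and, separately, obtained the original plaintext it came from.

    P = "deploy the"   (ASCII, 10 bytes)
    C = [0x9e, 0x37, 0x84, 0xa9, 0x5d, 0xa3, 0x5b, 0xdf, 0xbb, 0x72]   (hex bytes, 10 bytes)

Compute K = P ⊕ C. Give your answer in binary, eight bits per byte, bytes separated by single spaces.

11111010 01010010 11110100 11000101 00110010 11011010 01111011 10101011 11010011 00010111

Since C = P ⊕ K, XORing both sides with P gives K = P ⊕ C.
100 ⊕ 158 = 250
101 ⊕  55 =  82
112 ⊕ 132 = 244
108 ⊕ 169 = 197
111 ⊕  93 =  50
121 ⊕ 163 = 218
 32 ⊕  91 = 123
116 ⊕ 223 = 171
104 ⊕ 187 = 211
101 ⊕ 114 =  23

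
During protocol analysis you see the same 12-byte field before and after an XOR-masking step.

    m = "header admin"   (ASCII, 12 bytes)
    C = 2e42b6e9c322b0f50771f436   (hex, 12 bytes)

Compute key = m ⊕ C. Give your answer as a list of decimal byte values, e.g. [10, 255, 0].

Since C = m ⊕ key, XORing both sides with m gives key = m ⊕ C.
104 XOR  46 =  70
101 XOR  66 =  39
 97 XOR 182 = 215
100 XOR 233 = 141
101 XOR 195 = 166
114 XOR  34 =  80
 32 XOR 176 = 144
 97 XOR 245 = 148
100 XOR   7 =  99
109 XOR 113 =  28
105 XOR 244 = 157
110 XOR  54 =  88

[70, 39, 215, 141, 166, 80, 144, 148, 99, 28, 157, 88]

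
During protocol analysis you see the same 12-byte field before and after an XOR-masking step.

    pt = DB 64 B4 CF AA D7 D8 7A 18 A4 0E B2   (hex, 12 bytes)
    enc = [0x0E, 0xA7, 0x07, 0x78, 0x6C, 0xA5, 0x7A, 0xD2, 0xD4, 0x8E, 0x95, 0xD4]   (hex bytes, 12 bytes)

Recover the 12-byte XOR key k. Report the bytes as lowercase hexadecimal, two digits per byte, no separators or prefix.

Since enc = pt ⊕ k, XORing both sides with pt gives k = pt ⊕ enc.
db XOR 0e = d5
64 XOR a7 = c3
b4 XOR 07 = b3
cf XOR 78 = b7
aa XOR 6c = c6
d7 XOR a5 = 72
d8 XOR 7a = a2
7a XOR d2 = a8
18 XOR d4 = cc
a4 XOR 8e = 2a
0e XOR 95 = 9b
b2 XOR d4 = 66

d5c3b3b7c672a2a8cc2a9b66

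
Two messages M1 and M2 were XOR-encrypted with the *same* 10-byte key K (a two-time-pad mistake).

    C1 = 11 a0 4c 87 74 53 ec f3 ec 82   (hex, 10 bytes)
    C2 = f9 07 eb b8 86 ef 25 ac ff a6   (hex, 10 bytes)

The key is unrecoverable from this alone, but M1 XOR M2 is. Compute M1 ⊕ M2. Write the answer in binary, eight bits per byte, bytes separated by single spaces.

C1 ⊕ C2 = (M1 ⊕ K) ⊕ (M2 ⊕ K) = M1 ⊕ M2 — the shared key cancels under XOR.
11 ⊕ f9 = e8
a0 ⊕ 07 = a7
4c ⊕ eb = a7
87 ⊕ b8 = 3f
74 ⊕ 86 = f2
53 ⊕ ef = bc
ec ⊕ 25 = c9
f3 ⊕ ac = 5f
ec ⊕ ff = 13
82 ⊕ a6 = 24

11101000 10100111 10100111 00111111 11110010 10111100 11001001 01011111 00010011 00100100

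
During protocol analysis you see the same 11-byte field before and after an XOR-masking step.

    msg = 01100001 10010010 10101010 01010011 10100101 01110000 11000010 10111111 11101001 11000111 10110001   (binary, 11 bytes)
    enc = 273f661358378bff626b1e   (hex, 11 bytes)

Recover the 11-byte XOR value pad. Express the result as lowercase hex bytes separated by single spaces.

Since enc = msg ⊕ pad, XORing both sides with msg gives pad = msg ⊕ enc.
 97 XOR  39 =  70
146 XOR  63 = 173
170 XOR 102 = 204
 83 XOR  19 =  64
165 XOR  88 = 253
112 XOR  55 =  71
194 XOR 139 =  73
191 XOR 255 =  64
233 XOR  98 = 139
199 XOR 107 = 172
177 XOR  30 = 175

46 ad cc 40 fd 47 49 40 8b ac af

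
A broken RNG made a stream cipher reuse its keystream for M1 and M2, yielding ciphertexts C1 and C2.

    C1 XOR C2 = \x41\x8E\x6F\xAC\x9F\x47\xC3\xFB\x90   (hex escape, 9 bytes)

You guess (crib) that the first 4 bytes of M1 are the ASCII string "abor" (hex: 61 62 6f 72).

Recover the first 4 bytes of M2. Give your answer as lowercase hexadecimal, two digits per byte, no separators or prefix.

20ec00de

Since C1 ⊕ C2 = M1 ⊕ M2, XORing with the guessed M1 bytes yields the corresponding M2 bytes: M2 = (C1 ⊕ C2) ⊕ M1.
byte 0: 41 ⊕ 61 = 20
byte 1: 8e ⊕ 62 = ec
byte 2: 6f ⊕ 6f = 00
byte 3: ac ⊕ 72 = de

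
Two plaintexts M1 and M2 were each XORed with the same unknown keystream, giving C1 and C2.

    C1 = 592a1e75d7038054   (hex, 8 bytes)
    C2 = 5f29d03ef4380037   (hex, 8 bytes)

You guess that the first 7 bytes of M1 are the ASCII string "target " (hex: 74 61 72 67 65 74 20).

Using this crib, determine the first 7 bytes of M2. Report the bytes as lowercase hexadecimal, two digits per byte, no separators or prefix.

7262bc2c464fa0

First, C1 ⊕ C2 = (M1 ⊕ K) ⊕ (M2 ⊕ K) = M1 ⊕ M2, so the key drops out. Then M2 = (M1 ⊕ M2) ⊕ M1 over the first 7 bytes.
byte 0: (59 XOR 5f) XOR 74 = 06 XOR 74 = 72
byte 1: (2a XOR 29) XOR 61 = 03 XOR 61 = 62
byte 2: (1e XOR d0) XOR 72 = ce XOR 72 = bc
byte 3: (75 XOR 3e) XOR 67 = 4b XOR 67 = 2c
byte 4: (d7 XOR f4) XOR 65 = 23 XOR 65 = 46
byte 5: (03 XOR 38) XOR 74 = 3b XOR 74 = 4f
byte 6: (80 XOR 00) XOR 20 = 80 XOR 20 = a0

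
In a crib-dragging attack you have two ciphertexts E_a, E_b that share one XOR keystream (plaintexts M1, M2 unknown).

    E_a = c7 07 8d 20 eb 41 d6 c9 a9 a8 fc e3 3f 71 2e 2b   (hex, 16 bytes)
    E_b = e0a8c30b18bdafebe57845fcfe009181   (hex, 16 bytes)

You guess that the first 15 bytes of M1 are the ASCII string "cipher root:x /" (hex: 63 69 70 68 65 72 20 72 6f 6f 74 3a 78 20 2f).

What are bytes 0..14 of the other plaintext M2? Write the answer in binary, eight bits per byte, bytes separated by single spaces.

First, E_a ⊕ E_b = (M1 ⊕ K) ⊕ (M2 ⊕ K) = M1 ⊕ M2, so the key drops out. Then M2 = (M1 ⊕ M2) ⊕ M1 over the first 15 bytes.
byte 0: (c7 ⊕ e0) ⊕ 63 = 27 ⊕ 63 = 44
byte 1: (07 ⊕ a8) ⊕ 69 = af ⊕ 69 = c6
byte 2: (8d ⊕ c3) ⊕ 70 = 4e ⊕ 70 = 3e
byte 3: (20 ⊕ 0b) ⊕ 68 = 2b ⊕ 68 = 43
byte 4: (eb ⊕ 18) ⊕ 65 = f3 ⊕ 65 = 96
byte 5: (41 ⊕ bd) ⊕ 72 = fc ⊕ 72 = 8e
byte 6: (d6 ⊕ af) ⊕ 20 = 79 ⊕ 20 = 59
byte 7: (c9 ⊕ eb) ⊕ 72 = 22 ⊕ 72 = 50
byte 8: (a9 ⊕ e5) ⊕ 6f = 4c ⊕ 6f = 23
byte 9: (a8 ⊕ 78) ⊕ 6f = d0 ⊕ 6f = bf
byte 10: (fc ⊕ 45) ⊕ 74 = b9 ⊕ 74 = cd
byte 11: (e3 ⊕ fc) ⊕ 3a = 1f ⊕ 3a = 25
byte 12: (3f ⊕ fe) ⊕ 78 = c1 ⊕ 78 = b9
byte 13: (71 ⊕ 00) ⊕ 20 = 71 ⊕ 20 = 51
byte 14: (2e ⊕ 91) ⊕ 2f = bf ⊕ 2f = 90

01000100 11000110 00111110 01000011 10010110 10001110 01011001 01010000 00100011 10111111 11001101 00100101 10111001 01010001 10010000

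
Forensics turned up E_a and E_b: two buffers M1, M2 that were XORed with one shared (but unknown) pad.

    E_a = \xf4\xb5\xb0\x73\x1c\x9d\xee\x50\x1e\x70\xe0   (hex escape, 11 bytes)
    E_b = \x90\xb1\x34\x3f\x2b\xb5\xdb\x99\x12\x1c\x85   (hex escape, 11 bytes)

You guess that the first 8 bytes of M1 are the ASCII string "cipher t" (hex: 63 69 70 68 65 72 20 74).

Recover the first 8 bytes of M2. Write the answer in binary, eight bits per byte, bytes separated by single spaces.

00000111 01101101 11110100 00100100 01010010 01011010 00010101 10111101

First, E_a ⊕ E_b = (M1 ⊕ K) ⊕ (M2 ⊕ K) = M1 ⊕ M2, so the key drops out. Then M2 = (M1 ⊕ M2) ⊕ M1 over the first 8 bytes.
byte 0: (f4 ^ 90) ^ 63 = 64 ^ 63 = 07
byte 1: (b5 ^ b1) ^ 69 = 04 ^ 69 = 6d
byte 2: (b0 ^ 34) ^ 70 = 84 ^ 70 = f4
byte 3: (73 ^ 3f) ^ 68 = 4c ^ 68 = 24
byte 4: (1c ^ 2b) ^ 65 = 37 ^ 65 = 52
byte 5: (9d ^ b5) ^ 72 = 28 ^ 72 = 5a
byte 6: (ee ^ db) ^ 20 = 35 ^ 20 = 15
byte 7: (50 ^ 99) ^ 74 = c9 ^ 74 = bd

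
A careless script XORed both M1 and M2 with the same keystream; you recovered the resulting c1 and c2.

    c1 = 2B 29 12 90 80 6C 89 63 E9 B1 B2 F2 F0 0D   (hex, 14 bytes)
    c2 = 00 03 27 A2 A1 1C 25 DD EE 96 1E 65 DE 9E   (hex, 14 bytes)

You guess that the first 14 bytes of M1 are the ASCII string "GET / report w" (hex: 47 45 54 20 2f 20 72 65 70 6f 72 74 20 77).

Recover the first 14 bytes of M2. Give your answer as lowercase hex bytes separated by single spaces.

First, c1 ⊕ c2 = (M1 ⊕ K) ⊕ (M2 ⊕ K) = M1 ⊕ M2, so the key drops out. Then M2 = (M1 ⊕ M2) ⊕ M1 over the first 14 bytes.
byte 0: (2b ⊕ 00) ⊕ 47 = 2b ⊕ 47 = 6c
byte 1: (29 ⊕ 03) ⊕ 45 = 2a ⊕ 45 = 6f
byte 2: (12 ⊕ 27) ⊕ 54 = 35 ⊕ 54 = 61
byte 3: (90 ⊕ a2) ⊕ 20 = 32 ⊕ 20 = 12
byte 4: (80 ⊕ a1) ⊕ 2f = 21 ⊕ 2f = 0e
byte 5: (6c ⊕ 1c) ⊕ 20 = 70 ⊕ 20 = 50
byte 6: (89 ⊕ 25) ⊕ 72 = ac ⊕ 72 = de
byte 7: (63 ⊕ dd) ⊕ 65 = be ⊕ 65 = db
byte 8: (e9 ⊕ ee) ⊕ 70 = 07 ⊕ 70 = 77
byte 9: (b1 ⊕ 96) ⊕ 6f = 27 ⊕ 6f = 48
byte 10: (b2 ⊕ 1e) ⊕ 72 = ac ⊕ 72 = de
byte 11: (f2 ⊕ 65) ⊕ 74 = 97 ⊕ 74 = e3
byte 12: (f0 ⊕ de) ⊕ 20 = 2e ⊕ 20 = 0e
byte 13: (0d ⊕ 9e) ⊕ 77 = 93 ⊕ 77 = e4

6c 6f 61 12 0e 50 de db 77 48 de e3 0e e4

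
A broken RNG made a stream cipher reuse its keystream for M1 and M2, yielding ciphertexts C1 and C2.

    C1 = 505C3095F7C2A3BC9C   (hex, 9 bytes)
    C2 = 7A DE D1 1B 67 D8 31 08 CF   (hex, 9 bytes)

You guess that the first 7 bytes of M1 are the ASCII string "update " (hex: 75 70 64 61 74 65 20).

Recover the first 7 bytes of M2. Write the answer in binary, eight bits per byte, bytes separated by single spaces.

First, C1 ⊕ C2 = (M1 ⊕ K) ⊕ (M2 ⊕ K) = M1 ⊕ M2, so the key drops out. Then M2 = (M1 ⊕ M2) ⊕ M1 over the first 7 bytes.
byte 0: (50 xor 7a) xor 75 = 2a xor 75 = 5f
byte 1: (5c xor de) xor 70 = 82 xor 70 = f2
byte 2: (30 xor d1) xor 64 = e1 xor 64 = 85
byte 3: (95 xor 1b) xor 61 = 8e xor 61 = ef
byte 4: (f7 xor 67) xor 74 = 90 xor 74 = e4
byte 5: (c2 xor d8) xor 65 = 1a xor 65 = 7f
byte 6: (a3 xor 31) xor 20 = 92 xor 20 = b2

01011111 11110010 10000101 11101111 11100100 01111111 10110010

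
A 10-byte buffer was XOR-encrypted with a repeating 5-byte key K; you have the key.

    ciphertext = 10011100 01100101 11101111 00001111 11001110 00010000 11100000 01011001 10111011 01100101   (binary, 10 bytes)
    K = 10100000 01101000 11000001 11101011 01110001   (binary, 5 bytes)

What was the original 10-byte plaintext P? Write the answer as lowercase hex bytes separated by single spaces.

The 5-byte key repeats, so the effective keystream is a0 68 c1 eb 71 a0 68 c1 eb 71.
byte 0: 10011100 XOR 10100000 = 00111100
byte 1: 01100101 XOR 01101000 = 00001101
byte 2: 11101111 XOR 11000001 = 00101110
byte 3: 00001111 XOR 11101011 = 11100100
byte 4: 11001110 XOR 01110001 = 10111111
byte 5: 00010000 XOR 10100000 = 10110000
byte 6: 11100000 XOR 01101000 = 10001000
byte 7: 01011001 XOR 11000001 = 10011000
byte 8: 10111011 XOR 11101011 = 01010000
byte 9: 01100101 XOR 01110001 = 00010100

3c 0d 2e e4 bf b0 88 98 50 14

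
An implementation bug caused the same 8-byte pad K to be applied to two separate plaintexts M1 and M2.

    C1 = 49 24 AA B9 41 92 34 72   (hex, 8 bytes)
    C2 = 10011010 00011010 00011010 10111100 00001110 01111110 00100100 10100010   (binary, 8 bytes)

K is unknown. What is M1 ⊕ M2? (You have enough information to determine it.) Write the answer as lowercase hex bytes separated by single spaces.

C1 ⊕ C2 = (M1 ⊕ K) ⊕ (M2 ⊕ K) = M1 ⊕ M2 — the shared key cancels under XOR.
49 xor 9a = d3
24 xor 1a = 3e
aa xor 1a = b0
b9 xor bc = 05
41 xor 0e = 4f
92 xor 7e = ec
34 xor 24 = 10
72 xor a2 = d0

d3 3e b0 05 4f ec 10 d0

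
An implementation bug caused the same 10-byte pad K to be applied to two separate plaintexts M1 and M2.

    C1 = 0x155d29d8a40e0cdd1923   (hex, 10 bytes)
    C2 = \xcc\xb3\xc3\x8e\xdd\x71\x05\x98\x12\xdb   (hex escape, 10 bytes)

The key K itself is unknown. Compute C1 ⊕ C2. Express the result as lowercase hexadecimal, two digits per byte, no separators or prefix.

d9eeea56797f09450bf8

C1 ⊕ C2 = (M1 ⊕ K) ⊕ (M2 ⊕ K) = M1 ⊕ M2 — the shared key cancels under XOR.
00010101 ^ 11001100 = 11011001
01011101 ^ 10110011 = 11101110
00101001 ^ 11000011 = 11101010
11011000 ^ 10001110 = 01010110
10100100 ^ 11011101 = 01111001
00001110 ^ 01110001 = 01111111
00001100 ^ 00000101 = 00001001
11011101 ^ 10011000 = 01000101
00011001 ^ 00010010 = 00001011
00100011 ^ 11011011 = 11111000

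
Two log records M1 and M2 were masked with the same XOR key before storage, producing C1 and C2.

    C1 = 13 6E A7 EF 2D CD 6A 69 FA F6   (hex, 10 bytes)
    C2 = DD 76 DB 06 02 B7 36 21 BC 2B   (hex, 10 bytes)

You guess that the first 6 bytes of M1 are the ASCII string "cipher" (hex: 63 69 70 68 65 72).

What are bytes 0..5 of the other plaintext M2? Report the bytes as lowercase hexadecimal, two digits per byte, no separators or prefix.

First, C1 ⊕ C2 = (M1 ⊕ K) ⊕ (M2 ⊕ K) = M1 ⊕ M2, so the key drops out. Then M2 = (M1 ⊕ M2) ⊕ M1 over the first 6 bytes.
byte 0: (13 ⊕ dd) ⊕ 63 = ce ⊕ 63 = ad
byte 1: (6e ⊕ 76) ⊕ 69 = 18 ⊕ 69 = 71
byte 2: (a7 ⊕ db) ⊕ 70 = 7c ⊕ 70 = 0c
byte 3: (ef ⊕ 06) ⊕ 68 = e9 ⊕ 68 = 81
byte 4: (2d ⊕ 02) ⊕ 65 = 2f ⊕ 65 = 4a
byte 5: (cd ⊕ b7) ⊕ 72 = 7a ⊕ 72 = 08

ad710c814a08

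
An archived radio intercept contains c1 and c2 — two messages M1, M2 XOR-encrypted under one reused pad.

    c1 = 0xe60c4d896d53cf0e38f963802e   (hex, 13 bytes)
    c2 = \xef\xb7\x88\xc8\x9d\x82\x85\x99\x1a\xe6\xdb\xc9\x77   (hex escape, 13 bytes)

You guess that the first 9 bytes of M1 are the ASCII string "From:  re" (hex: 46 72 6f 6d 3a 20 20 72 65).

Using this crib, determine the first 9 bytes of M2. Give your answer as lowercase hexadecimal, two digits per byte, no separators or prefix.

First, c1 ⊕ c2 = (M1 ⊕ K) ⊕ (M2 ⊕ K) = M1 ⊕ M2, so the key drops out. Then M2 = (M1 ⊕ M2) ⊕ M1 over the first 9 bytes.
byte 0: (e6 ^ ef) ^ 46 = 09 ^ 46 = 4f
byte 1: (0c ^ b7) ^ 72 = bb ^ 72 = c9
byte 2: (4d ^ 88) ^ 6f = c5 ^ 6f = aa
byte 3: (89 ^ c8) ^ 6d = 41 ^ 6d = 2c
byte 4: (6d ^ 9d) ^ 3a = f0 ^ 3a = ca
byte 5: (53 ^ 82) ^ 20 = d1 ^ 20 = f1
byte 6: (cf ^ 85) ^ 20 = 4a ^ 20 = 6a
byte 7: (0e ^ 99) ^ 72 = 97 ^ 72 = e5
byte 8: (38 ^ 1a) ^ 65 = 22 ^ 65 = 47

4fc9aa2ccaf16ae547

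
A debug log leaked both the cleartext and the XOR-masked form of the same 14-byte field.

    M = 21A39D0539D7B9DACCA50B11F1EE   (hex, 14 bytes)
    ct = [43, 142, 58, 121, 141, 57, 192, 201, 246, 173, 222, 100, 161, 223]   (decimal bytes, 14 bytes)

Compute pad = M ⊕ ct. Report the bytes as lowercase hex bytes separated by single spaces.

Since ct = M ⊕ pad, XORing both sides with M gives pad = M ⊕ ct.
byte 0: 21 XOR 2b = 0a
byte 1: a3 XOR 8e = 2d
byte 2: 9d XOR 3a = a7
byte 3: 05 XOR 79 = 7c
byte 4: 39 XOR 8d = b4
byte 5: d7 XOR 39 = ee
byte 6: b9 XOR c0 = 79
byte 7: da XOR c9 = 13
byte 8: cc XOR f6 = 3a
byte 9: a5 XOR ad = 08
byte 10: 0b XOR de = d5
byte 11: 11 XOR 64 = 75
byte 12: f1 XOR a1 = 50
byte 13: ee XOR df = 31

0a 2d a7 7c b4 ee 79 13 3a 08 d5 75 50 31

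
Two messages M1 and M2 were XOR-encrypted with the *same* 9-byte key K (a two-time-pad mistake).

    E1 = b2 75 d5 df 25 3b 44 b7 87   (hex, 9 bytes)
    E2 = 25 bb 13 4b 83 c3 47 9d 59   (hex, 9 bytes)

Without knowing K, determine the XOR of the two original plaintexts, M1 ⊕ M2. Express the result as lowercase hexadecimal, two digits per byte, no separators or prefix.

E1 ⊕ E2 = (M1 ⊕ K) ⊕ (M2 ⊕ K) = M1 ⊕ M2 — the shared key cancels under XOR.
178 XOR  37 = 151
117 XOR 187 = 206
213 XOR  19 = 198
223 XOR  75 = 148
 37 XOR 131 = 166
 59 XOR 195 = 248
 68 XOR  71 =   3
183 XOR 157 =  42
135 XOR  89 = 222

97cec694a6f8032ade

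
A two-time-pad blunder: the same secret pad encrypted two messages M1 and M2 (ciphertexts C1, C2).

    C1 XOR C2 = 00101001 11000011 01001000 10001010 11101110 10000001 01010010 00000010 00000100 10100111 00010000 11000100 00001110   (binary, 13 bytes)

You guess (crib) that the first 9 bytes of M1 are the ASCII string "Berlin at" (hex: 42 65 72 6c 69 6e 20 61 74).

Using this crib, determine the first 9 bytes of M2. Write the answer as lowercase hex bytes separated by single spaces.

Since C1 ⊕ C2 = M1 ⊕ M2, XORing with the guessed M1 bytes yields the corresponding M2 bytes: M2 = (C1 ⊕ C2) ⊕ M1.
29 ^ 42 = 6b
c3 ^ 65 = a6
48 ^ 72 = 3a
8a ^ 6c = e6
ee ^ 69 = 87
81 ^ 6e = ef
52 ^ 20 = 72
02 ^ 61 = 63
04 ^ 74 = 70

6b a6 3a e6 87 ef 72 63 70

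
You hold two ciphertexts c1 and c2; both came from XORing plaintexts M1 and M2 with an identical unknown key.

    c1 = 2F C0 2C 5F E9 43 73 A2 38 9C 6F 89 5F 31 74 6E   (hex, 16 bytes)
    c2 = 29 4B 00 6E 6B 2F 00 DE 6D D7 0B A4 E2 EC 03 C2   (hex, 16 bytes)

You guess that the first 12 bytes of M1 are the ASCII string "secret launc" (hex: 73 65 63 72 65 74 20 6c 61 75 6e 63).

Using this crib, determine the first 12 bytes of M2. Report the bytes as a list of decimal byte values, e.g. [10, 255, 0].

[117, 238, 79, 67, 231, 24, 83, 16, 52, 62, 10, 78]

First, c1 ⊕ c2 = (M1 ⊕ K) ⊕ (M2 ⊕ K) = M1 ⊕ M2, so the key drops out. Then M2 = (M1 ⊕ M2) ⊕ M1 over the first 12 bytes.
byte 0: (2f XOR 29) XOR 73 = 06 XOR 73 = 75
byte 1: (c0 XOR 4b) XOR 65 = 8b XOR 65 = ee
byte 2: (2c XOR 00) XOR 63 = 2c XOR 63 = 4f
byte 3: (5f XOR 6e) XOR 72 = 31 XOR 72 = 43
byte 4: (e9 XOR 6b) XOR 65 = 82 XOR 65 = e7
byte 5: (43 XOR 2f) XOR 74 = 6c XOR 74 = 18
byte 6: (73 XOR 00) XOR 20 = 73 XOR 20 = 53
byte 7: (a2 XOR de) XOR 6c = 7c XOR 6c = 10
byte 8: (38 XOR 6d) XOR 61 = 55 XOR 61 = 34
byte 9: (9c XOR d7) XOR 75 = 4b XOR 75 = 3e
byte 10: (6f XOR 0b) XOR 6e = 64 XOR 6e = 0a
byte 11: (89 XOR a4) XOR 63 = 2d XOR 63 = 4e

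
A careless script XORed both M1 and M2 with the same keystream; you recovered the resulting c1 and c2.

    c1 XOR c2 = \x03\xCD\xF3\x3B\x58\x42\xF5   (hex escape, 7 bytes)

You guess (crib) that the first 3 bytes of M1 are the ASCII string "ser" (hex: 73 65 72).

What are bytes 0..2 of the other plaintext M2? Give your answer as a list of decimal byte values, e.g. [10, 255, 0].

[112, 168, 129]

Since c1 ⊕ c2 = M1 ⊕ M2, XORing with the guessed M1 bytes yields the corresponding M2 bytes: M2 = (c1 ⊕ c2) ⊕ M1.
00000011 XOR 01110011 = 01110000
11001101 XOR 01100101 = 10101000
11110011 XOR 01110010 = 10000001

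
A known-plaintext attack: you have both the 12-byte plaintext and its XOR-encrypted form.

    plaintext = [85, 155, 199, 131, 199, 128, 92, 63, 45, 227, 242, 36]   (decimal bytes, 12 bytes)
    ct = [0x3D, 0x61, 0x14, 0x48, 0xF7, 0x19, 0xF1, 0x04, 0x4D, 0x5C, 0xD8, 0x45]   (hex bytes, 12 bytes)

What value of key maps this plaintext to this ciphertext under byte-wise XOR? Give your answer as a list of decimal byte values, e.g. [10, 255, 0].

[104, 250, 211, 203, 48, 153, 173, 59, 96, 191, 42, 97]

Since ct = plaintext ⊕ key, XORing both sides with plaintext gives key = plaintext ⊕ ct.
byte 0:  85 ⊕  61 = 104
byte 1: 155 ⊕  97 = 250
byte 2: 199 ⊕  20 = 211
byte 3: 131 ⊕  72 = 203
byte 4: 199 ⊕ 247 =  48
byte 5: 128 ⊕  25 = 153
byte 6:  92 ⊕ 241 = 173
byte 7:  63 ⊕   4 =  59
byte 8:  45 ⊕  77 =  96
byte 9: 227 ⊕  92 = 191
byte 10: 242 ⊕ 216 =  42
byte 11:  36 ⊕  69 =  97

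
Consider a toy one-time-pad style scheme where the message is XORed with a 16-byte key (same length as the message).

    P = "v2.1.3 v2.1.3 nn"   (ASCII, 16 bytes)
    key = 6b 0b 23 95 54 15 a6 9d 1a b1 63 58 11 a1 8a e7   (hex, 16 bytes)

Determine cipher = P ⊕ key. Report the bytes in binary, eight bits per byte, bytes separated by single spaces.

118 XOR 107 =  29
 50 XOR  11 =  57
 46 XOR  35 =  13
 49 XOR 149 = 164
 46 XOR  84 = 122
 51 XOR  21 =  38
 32 XOR 166 = 134
118 XOR 157 = 235
 50 XOR  26 =  40
 46 XOR 177 = 159
 49 XOR  99 =  82
 46 XOR  88 = 118
 51 XOR  17 =  34
 32 XOR 161 = 129
110 XOR 138 = 228
110 XOR 231 = 137

00011101 00111001 00001101 10100100 01111010 00100110 10000110 11101011 00101000 10011111 01010010 01110110 00100010 10000001 11100100 10001001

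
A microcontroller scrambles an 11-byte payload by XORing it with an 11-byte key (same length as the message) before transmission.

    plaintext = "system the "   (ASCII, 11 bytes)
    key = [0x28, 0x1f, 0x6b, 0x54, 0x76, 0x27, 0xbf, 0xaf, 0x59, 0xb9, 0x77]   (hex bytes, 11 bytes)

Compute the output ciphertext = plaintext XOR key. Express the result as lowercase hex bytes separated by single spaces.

XOR is its own inverse, so applying the key byte-wise gives the result directly.
byte 0: 73 ⊕ 28 = 5b
byte 1: 79 ⊕ 1f = 66
byte 2: 73 ⊕ 6b = 18
byte 3: 74 ⊕ 54 = 20
byte 4: 65 ⊕ 76 = 13
byte 5: 6d ⊕ 27 = 4a
byte 6: 20 ⊕ bf = 9f
byte 7: 74 ⊕ af = db
byte 8: 68 ⊕ 59 = 31
byte 9: 65 ⊕ b9 = dc
byte 10: 20 ⊕ 77 = 57

5b 66 18 20 13 4a 9f db 31 dc 57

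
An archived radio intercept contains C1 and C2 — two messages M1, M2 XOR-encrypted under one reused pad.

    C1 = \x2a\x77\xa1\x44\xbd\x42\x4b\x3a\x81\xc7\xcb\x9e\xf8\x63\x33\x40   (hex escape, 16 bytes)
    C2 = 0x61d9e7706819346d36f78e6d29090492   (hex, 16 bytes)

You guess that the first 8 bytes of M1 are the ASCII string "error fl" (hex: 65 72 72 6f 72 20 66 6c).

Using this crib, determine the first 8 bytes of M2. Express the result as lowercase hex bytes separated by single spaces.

2e dc 34 5b a7 7b 19 3b

First, C1 ⊕ C2 = (M1 ⊕ K) ⊕ (M2 ⊕ K) = M1 ⊕ M2, so the key drops out. Then M2 = (M1 ⊕ M2) ⊕ M1 over the first 8 bytes.
byte 0: (2a ⊕ 61) ⊕ 65 = 4b ⊕ 65 = 2e
byte 1: (77 ⊕ d9) ⊕ 72 = ae ⊕ 72 = dc
byte 2: (a1 ⊕ e7) ⊕ 72 = 46 ⊕ 72 = 34
byte 3: (44 ⊕ 70) ⊕ 6f = 34 ⊕ 6f = 5b
byte 4: (bd ⊕ 68) ⊕ 72 = d5 ⊕ 72 = a7
byte 5: (42 ⊕ 19) ⊕ 20 = 5b ⊕ 20 = 7b
byte 6: (4b ⊕ 34) ⊕ 66 = 7f ⊕ 66 = 19
byte 7: (3a ⊕ 6d) ⊕ 6c = 57 ⊕ 6c = 3b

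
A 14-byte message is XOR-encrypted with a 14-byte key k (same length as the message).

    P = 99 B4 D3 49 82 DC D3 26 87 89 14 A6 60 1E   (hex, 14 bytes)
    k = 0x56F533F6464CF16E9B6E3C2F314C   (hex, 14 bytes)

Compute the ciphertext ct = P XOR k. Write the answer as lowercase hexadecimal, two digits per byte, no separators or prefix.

cf41e0bfc49022481ce728895152

XOR is its own inverse, so applying the key byte-wise gives the result directly.
153 xor  86 = 207
180 xor 245 =  65
211 xor  51 = 224
 73 xor 246 = 191
130 xor  70 = 196
220 xor  76 = 144
211 xor 241 =  34
 38 xor 110 =  72
135 xor 155 =  28
137 xor 110 = 231
 20 xor  60 =  40
166 xor  47 = 137
 96 xor  49 =  81
 30 xor  76 =  82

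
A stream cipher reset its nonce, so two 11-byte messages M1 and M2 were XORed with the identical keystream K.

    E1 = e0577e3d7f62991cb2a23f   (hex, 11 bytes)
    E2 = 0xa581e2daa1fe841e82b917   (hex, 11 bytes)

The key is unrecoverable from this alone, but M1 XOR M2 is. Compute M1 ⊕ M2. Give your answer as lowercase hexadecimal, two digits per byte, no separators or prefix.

E1 ⊕ E2 = (M1 ⊕ K) ⊕ (M2 ⊕ K) = M1 ⊕ M2 — the shared key cancels under XOR.
11100000 ⊕ 10100101 = 01000101
01010111 ⊕ 10000001 = 11010110
01111110 ⊕ 11100010 = 10011100
00111101 ⊕ 11011010 = 11100111
01111111 ⊕ 10100001 = 11011110
01100010 ⊕ 11111110 = 10011100
10011001 ⊕ 10000100 = 00011101
00011100 ⊕ 00011110 = 00000010
10110010 ⊕ 10000010 = 00110000
10100010 ⊕ 10111001 = 00011011
00111111 ⊕ 00010111 = 00101000

45d69ce7de9c1d02301b28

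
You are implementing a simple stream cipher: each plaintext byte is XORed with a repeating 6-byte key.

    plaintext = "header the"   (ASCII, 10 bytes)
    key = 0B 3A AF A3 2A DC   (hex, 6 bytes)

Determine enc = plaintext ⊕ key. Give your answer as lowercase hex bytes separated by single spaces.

63 5f ce c7 4f ae 2b 4e c7 c6

The 6-byte key repeats, so the effective keystream is 0b 3a af a3 2a dc 0b 3a af a3.
byte 0: 68 ^ 0b = 63
byte 1: 65 ^ 3a = 5f
byte 2: 61 ^ af = ce
byte 3: 64 ^ a3 = c7
byte 4: 65 ^ 2a = 4f
byte 5: 72 ^ dc = ae
byte 6: 20 ^ 0b = 2b
byte 7: 74 ^ 3a = 4e
byte 8: 68 ^ af = c7
byte 9: 65 ^ a3 = c6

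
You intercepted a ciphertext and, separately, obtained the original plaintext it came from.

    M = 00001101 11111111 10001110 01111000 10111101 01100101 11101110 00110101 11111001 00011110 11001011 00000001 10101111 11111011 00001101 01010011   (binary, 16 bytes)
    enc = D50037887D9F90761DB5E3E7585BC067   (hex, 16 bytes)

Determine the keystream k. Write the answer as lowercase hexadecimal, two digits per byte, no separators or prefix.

d8ffb9f0c0fa7e43e4ab28e6f7a0cd34

Since enc = M ⊕ k, XORing both sides with M gives k = M ⊕ enc.
byte 0:  13 XOR 213 = 216
byte 1: 255 XOR   0 = 255
byte 2: 142 XOR  55 = 185
byte 3: 120 XOR 136 = 240
byte 4: 189 XOR 125 = 192
byte 5: 101 XOR 159 = 250
byte 6: 238 XOR 144 = 126
byte 7:  53 XOR 118 =  67
byte 8: 249 XOR  29 = 228
byte 9:  30 XOR 181 = 171
byte 10: 203 XOR 227 =  40
byte 11:   1 XOR 231 = 230
byte 12: 175 XOR  88 = 247
byte 13: 251 XOR  91 = 160
byte 14:  13 XOR 192 = 205
byte 15:  83 XOR 103 =  52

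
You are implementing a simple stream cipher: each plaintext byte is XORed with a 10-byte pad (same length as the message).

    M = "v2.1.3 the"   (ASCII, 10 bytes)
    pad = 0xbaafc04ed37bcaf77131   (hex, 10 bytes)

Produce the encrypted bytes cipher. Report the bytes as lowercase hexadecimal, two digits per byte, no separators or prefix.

cc9dee7ffd48ea831954

XOR is its own inverse, so applying the key byte-wise gives the result directly.
byte 0: 76 ^ ba = cc
byte 1: 32 ^ af = 9d
byte 2: 2e ^ c0 = ee
byte 3: 31 ^ 4e = 7f
byte 4: 2e ^ d3 = fd
byte 5: 33 ^ 7b = 48
byte 6: 20 ^ ca = ea
byte 7: 74 ^ f7 = 83
byte 8: 68 ^ 71 = 19
byte 9: 65 ^ 31 = 54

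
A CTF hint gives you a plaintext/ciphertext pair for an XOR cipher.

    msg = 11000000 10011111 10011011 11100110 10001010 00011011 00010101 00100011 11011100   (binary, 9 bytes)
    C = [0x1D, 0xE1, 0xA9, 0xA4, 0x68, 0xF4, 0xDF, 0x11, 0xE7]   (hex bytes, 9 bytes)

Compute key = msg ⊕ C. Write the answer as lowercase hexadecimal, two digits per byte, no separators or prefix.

Since C = msg ⊕ key, XORing both sides with msg gives key = msg ⊕ C.
11000000 ⊕ 00011101 = 11011101
10011111 ⊕ 11100001 = 01111110
10011011 ⊕ 10101001 = 00110010
11100110 ⊕ 10100100 = 01000010
10001010 ⊕ 01101000 = 11100010
00011011 ⊕ 11110100 = 11101111
00010101 ⊕ 11011111 = 11001010
00100011 ⊕ 00010001 = 00110010
11011100 ⊕ 11100111 = 00111011

dd7e3242e2efca323b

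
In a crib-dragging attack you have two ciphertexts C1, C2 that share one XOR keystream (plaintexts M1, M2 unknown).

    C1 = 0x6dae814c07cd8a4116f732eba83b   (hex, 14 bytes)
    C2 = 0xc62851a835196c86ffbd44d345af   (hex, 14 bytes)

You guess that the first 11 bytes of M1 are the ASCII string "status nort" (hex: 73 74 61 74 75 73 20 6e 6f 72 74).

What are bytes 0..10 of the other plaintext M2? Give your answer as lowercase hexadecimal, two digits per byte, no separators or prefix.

d8f2b19047a7c6a9863802

First, C1 ⊕ C2 = (M1 ⊕ K) ⊕ (M2 ⊕ K) = M1 ⊕ M2, so the key drops out. Then M2 = (M1 ⊕ M2) ⊕ M1 over the first 11 bytes.
byte 0: (6d ^ c6) ^ 73 = ab ^ 73 = d8
byte 1: (ae ^ 28) ^ 74 = 86 ^ 74 = f2
byte 2: (81 ^ 51) ^ 61 = d0 ^ 61 = b1
byte 3: (4c ^ a8) ^ 74 = e4 ^ 74 = 90
byte 4: (07 ^ 35) ^ 75 = 32 ^ 75 = 47
byte 5: (cd ^ 19) ^ 73 = d4 ^ 73 = a7
byte 6: (8a ^ 6c) ^ 20 = e6 ^ 20 = c6
byte 7: (41 ^ 86) ^ 6e = c7 ^ 6e = a9
byte 8: (16 ^ ff) ^ 6f = e9 ^ 6f = 86
byte 9: (f7 ^ bd) ^ 72 = 4a ^ 72 = 38
byte 10: (32 ^ 44) ^ 74 = 76 ^ 74 = 02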